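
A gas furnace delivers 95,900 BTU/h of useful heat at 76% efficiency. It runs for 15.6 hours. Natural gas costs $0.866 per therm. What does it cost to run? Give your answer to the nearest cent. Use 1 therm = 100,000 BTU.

$17.05

Heat delivered = 95,900 BTU/h × 15.6 h = 1,496,040 BTU
Gas input = 1,496,040 / 0.76 = 1,968,474 BTU
= 1,968,474 / 100,000 = 19.68 therm
Cost = 19.68 × $0.866/therm = $17.05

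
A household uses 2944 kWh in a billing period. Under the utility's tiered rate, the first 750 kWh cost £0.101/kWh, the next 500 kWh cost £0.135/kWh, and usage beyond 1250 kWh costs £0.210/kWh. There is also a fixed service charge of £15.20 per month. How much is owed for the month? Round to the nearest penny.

£514.19

First 750 kWh × £0.101 = £75.75
Next 500 kWh × £0.135 = £67.50
Remaining 1694 kWh × £0.210 = £355.74
Energy charge = £498.99; + service £15.20 = £514.19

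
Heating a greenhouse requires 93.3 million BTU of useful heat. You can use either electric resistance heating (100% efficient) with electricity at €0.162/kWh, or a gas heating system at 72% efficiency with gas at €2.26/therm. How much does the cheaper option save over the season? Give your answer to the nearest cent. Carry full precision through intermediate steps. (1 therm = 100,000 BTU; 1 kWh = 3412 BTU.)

€1501.25

Heat load = 93.3 × 10⁶ BTU = 93,300,000 BTU
Gas: input = 93,300,000 / 0.72 = 129,583,333 BTU = 1,296 therm → 1,296 × €2.26 = €2,928.58
Electric: 93,300,000 BTU / 3412 = 27,340 kWh → × €0.162 = €4,429.84
Difference = |€2,928.58 − €4,429.84| = €1,501.25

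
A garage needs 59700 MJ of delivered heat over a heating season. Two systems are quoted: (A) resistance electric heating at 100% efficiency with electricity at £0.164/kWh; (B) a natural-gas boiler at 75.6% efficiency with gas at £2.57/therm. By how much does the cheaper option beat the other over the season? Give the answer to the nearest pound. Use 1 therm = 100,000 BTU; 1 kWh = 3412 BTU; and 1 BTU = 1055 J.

£796

Heat load = 59700 MJ = 59,700,000,000 J / 1055 = 56,587,678 BTU
Gas: input = 56,587,678 / 0.756 = 74,851,426 BTU = 748.5 therm → 748.5 × £2.57 = £1,923.68
Electric: 56,587,678 BTU / 3412 = 16,580 kWh → × £0.164 = £2,719.92
Difference = |£1,923.68 − £2,719.92| = £796.24 ≈ £796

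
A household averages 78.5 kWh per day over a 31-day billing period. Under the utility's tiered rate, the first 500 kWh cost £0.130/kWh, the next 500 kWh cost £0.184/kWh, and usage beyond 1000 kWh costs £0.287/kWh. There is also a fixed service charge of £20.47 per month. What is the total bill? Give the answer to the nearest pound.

£589

Usage = 78.5 kWh/day × 31 days = 2433.5 kWh
First 500 kWh × £0.130 = £65.00
Next 500 kWh × £0.184 = £92.00
Remaining 1433.5 kWh × £0.287 = £411.41
Energy charge = £568.41; + service £20.47 = £588.88 ≈ £589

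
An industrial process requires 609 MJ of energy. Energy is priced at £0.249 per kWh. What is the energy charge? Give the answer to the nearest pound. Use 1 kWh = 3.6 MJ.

£42

609 MJ × (0.27778 kWh/MJ) = 169.2 kWh
Cost = 169.2 kWh × £0.249/kWh = £42.12 ≈ £42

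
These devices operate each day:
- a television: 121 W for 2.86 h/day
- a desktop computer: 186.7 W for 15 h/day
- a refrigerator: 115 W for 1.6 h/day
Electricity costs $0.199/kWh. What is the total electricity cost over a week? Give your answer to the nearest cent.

television: 121 W × 2.86 h × 7 d = 2,422 Wh = 2.422 kWh
desktop computer: 186.7 W × 15 h × 7 d = 19,604 Wh = 19.6 kWh
refrigerator: 115 W × 1.6 h × 7 d = 1,288 Wh = 1.288 kWh
Total energy = 2.422 + 19.6 + 1.288 = 23.31 kWh
Cost = 23.31 kWh × $0.199 = $4.64

$4.64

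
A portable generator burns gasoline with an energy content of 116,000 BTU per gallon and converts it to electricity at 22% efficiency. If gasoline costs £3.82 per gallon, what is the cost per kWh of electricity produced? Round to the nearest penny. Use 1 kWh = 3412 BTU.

£0.51

Electrical output per gallon = 116,000 BTU × 0.22 / 3412 BTU/kWh = 7.479 kWh
Cost per kWh = £3.82 / 7.479 kWh = £0.511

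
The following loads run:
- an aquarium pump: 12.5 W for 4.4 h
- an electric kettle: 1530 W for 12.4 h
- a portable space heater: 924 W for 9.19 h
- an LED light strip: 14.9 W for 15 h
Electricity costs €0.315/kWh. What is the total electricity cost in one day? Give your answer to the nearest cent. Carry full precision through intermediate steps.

€8.74

aquarium pump: 12.5 W × 4.4 h = 55 Wh = 0.055 kWh
electric kettle: 1530 W × 12.4 h = 18,972 Wh = 18.97 kWh
portable space heater: 924 W × 9.19 h = 8,492 Wh = 8.492 kWh
LED light strip: 14.9 W × 15 h = 224 Wh = 0.2235 kWh
Total energy = 0.055 + 18.97 + 8.492 + 0.2235 = 27.74 kWh
Cost = 27.74 kWh × €0.315 = €8.74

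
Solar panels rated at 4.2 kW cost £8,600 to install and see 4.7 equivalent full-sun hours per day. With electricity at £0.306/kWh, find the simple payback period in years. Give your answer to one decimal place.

Daily generation = 4.2 kW × 4.7 h = 19.74 kWh
Annual generation = 19.74 × 365 = 7205.1 kWh
Annual savings = 7205.1 × £0.306 = £2,204.76
Payback = £8,600 / £2,204.76 = 3.9 years

3.9 years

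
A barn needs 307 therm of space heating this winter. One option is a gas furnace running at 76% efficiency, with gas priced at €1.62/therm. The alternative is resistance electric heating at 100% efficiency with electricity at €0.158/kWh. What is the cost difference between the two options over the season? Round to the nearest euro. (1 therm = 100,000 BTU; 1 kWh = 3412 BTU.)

€767

Heat load = 307 therm × 100,000 = 30,700,000 BTU
Gas: input = 30,700,000 / 0.76 = 40,394,737 BTU = 403.9 therm → 403.9 × €1.62 = €654.39
Electric: 30,700,000 BTU / 3412 = 8,998 kWh → × €0.158 = €1,421.63
Difference = |€654.39 − €1,421.63| = €767.23 ≈ €767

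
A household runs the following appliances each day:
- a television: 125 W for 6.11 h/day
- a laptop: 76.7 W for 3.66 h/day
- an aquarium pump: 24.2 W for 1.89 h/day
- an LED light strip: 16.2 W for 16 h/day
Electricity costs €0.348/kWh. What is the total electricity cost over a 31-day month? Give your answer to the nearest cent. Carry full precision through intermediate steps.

television: 125 W × 6.11 h × 31 d = 23,676 Wh = 23.68 kWh
laptop: 76.7 W × 3.66 h × 31 d = 8,702 Wh = 8.702 kWh
aquarium pump: 24.2 W × 1.89 h × 31 d = 1,418 Wh = 1.418 kWh
LED light strip: 16.2 W × 16 h × 31 d = 8,035 Wh = 8.035 kWh
Total energy = 23.68 + 8.702 + 1.418 + 8.035 = 41.83 kWh
Cost = 41.83 kWh × €0.348 = €14.56

€14.56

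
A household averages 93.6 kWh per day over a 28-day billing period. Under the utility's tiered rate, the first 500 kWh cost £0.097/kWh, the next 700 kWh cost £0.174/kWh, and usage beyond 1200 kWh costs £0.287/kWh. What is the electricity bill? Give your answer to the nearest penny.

Usage = 93.6 kWh/day × 28 days = 2620.8 kWh
First 500 kWh × £0.097 = £48.50
Next 700 kWh × £0.174 = £121.80
Remaining 1420.8 kWh × £0.287 = £407.77
Total = £578.07

£578.07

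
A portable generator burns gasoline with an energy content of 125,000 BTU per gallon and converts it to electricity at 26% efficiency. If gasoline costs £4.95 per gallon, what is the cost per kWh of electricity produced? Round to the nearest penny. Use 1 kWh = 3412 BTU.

Electrical output per gallon = 125,000 BTU × 0.26 / 3412 BTU/kWh = 9.525 kWh
Cost per kWh = £4.95 / 9.525 kWh = £0.520

£0.52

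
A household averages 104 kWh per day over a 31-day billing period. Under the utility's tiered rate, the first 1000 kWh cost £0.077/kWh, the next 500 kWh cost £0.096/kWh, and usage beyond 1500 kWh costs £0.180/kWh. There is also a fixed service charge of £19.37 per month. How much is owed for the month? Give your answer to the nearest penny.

£454.69

Usage = 104 kWh/day × 31 days = 3224 kWh
First 1000 kWh × £0.077 = £77.00
Next 500 kWh × £0.096 = £48.00
Remaining 1724 kWh × £0.180 = £310.32
Energy charge = £435.32; + service £19.37 = £454.69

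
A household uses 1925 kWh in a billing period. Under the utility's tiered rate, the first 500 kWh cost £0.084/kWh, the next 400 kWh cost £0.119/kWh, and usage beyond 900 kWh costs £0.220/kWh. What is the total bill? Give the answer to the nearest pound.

£315

First 500 kWh × £0.084 = £42.00
Next 400 kWh × £0.119 = £47.60
Remaining 1025 kWh × £0.220 = £225.50
Total = £315.10 ≈ £315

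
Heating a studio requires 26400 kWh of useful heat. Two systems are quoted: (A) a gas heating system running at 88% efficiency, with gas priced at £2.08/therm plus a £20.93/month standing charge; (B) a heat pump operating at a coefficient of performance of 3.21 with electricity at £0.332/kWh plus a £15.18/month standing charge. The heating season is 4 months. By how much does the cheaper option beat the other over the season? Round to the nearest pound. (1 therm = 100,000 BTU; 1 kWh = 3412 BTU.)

Heat load = 26400 kWh × 3412 = 90,076,800 BTU
Gas: input = 90,076,800 / 0.88 = 102,360,000 BTU = 1,024 therm → 1,024 × £2.08 = £2,129.09; + 4 × £20.93 standing = £2,212.81
Heat pump: 90,076,800 BTU / 3412 = 26,400 kWh heat; / 3.21 = 8,224 kWh in → × £0.332 = £2,730.47; + 4 × £15.18 standing = £2,791.19
Difference = |£2,212.81 − £2,791.19| = £578.38 ≈ £578

£578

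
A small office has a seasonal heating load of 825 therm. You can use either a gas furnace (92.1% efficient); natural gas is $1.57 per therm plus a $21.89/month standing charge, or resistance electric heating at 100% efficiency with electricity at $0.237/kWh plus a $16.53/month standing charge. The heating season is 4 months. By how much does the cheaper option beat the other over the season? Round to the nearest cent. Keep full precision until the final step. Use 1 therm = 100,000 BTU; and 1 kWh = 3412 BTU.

Heat load = 825 therm × 100,000 = 82,500,000 BTU
Gas: input = 82,500,000 / 0.921 = 89,576,547 BTU = 895.8 therm → 895.8 × $1.57 = $1,406.35; + 4 × $21.89 standing = $1,493.91
Electric: 82,500,000 BTU / 3412 = 24,180 kWh → × $0.237 = $5,730.51; + 4 × $16.53 standing = $5,796.63
Difference = |$1,493.91 − $5,796.63| = $4,302.72

$4302.72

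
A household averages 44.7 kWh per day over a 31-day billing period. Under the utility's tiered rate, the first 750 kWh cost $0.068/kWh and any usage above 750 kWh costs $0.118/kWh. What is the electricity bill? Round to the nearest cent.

$126.01

Usage = 44.7 kWh/day × 31 days = 1385.7 kWh
First 750 kWh × $0.068 = $51.00
Remaining 635.7 kWh × $0.118 = $75.01
Total = $126.01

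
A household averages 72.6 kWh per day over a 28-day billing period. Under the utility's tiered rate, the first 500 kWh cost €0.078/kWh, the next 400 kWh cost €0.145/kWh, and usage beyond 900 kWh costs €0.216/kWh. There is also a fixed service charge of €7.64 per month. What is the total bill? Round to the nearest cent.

Usage = 72.6 kWh/day × 28 days = 2032.8 kWh
First 500 kWh × €0.078 = €39.00
Next 400 kWh × €0.145 = €58.00
Remaining 1132.8 kWh × €0.216 = €244.68
Energy charge = €341.68; + service €7.64 = €349.32

€349.32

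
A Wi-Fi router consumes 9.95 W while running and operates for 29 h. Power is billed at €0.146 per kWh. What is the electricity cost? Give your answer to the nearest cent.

Energy = 9.95 W × 29 h = 289 Wh = 0.2885 kWh
Cost = 0.2885 kWh × €0.146/kWh = €0.04

€0.04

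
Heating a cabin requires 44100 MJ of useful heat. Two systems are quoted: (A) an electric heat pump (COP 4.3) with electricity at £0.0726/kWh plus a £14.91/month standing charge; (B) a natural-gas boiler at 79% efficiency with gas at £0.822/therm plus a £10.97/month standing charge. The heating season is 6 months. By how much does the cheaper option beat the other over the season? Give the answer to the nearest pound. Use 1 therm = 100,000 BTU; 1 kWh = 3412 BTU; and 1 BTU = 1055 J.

Heat load = 44100 MJ = 44,100,000,000 J / 1055 = 41,800,948 BTU
Gas: input = 41,800,948 / 0.79 = 52,912,592 BTU = 529.1 therm → 529.1 × £0.822 = £434.94; + 6 × £10.97 standing = £500.76
Heat pump: 41,800,948 BTU / 3412 = 12,250 kWh heat; / 4.3 = 2,849 kWh in → × £0.0726 = £206.85; + 6 × £14.91 standing = £296.31
Difference = |£500.76 − £296.31| = £204.46 ≈ £204

£204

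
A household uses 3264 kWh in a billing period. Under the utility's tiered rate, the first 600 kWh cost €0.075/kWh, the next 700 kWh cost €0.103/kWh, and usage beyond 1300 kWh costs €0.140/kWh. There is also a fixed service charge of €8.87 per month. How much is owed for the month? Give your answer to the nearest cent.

First 600 kWh × €0.075 = €45.00
Next 700 kWh × €0.103 = €72.10
Remaining 1964 kWh × €0.140 = €274.96
Energy charge = €392.06; + service €8.87 = €400.93

€400.93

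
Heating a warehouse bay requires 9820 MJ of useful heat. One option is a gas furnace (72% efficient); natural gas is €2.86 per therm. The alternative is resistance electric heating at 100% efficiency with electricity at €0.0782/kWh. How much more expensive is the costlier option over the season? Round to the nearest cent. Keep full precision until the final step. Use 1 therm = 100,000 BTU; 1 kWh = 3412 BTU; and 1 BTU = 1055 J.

€156.40

Heat load = 9820 MJ = 9,820,000,000 J / 1055 = 9,308,057 BTU
Gas: input = 9,308,057 / 0.72 = 12,927,857 BTU = 129.3 therm → 129.3 × €2.86 = €369.74
Electric: 9,308,057 BTU / 3412 = 2,728 kWh → × €0.0782 = €213.33
Difference = |€369.74 − €213.33| = €156.40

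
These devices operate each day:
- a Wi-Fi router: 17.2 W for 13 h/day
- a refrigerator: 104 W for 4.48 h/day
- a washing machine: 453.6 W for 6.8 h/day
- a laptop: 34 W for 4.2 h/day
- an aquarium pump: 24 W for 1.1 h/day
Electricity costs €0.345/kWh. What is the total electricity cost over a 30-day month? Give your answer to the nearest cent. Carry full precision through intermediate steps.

Wi-Fi router: 17.2 W × 13 h × 30 d = 6,708 Wh = 6.708 kWh
refrigerator: 104 W × 4.48 h × 30 d = 13,978 Wh = 13.98 kWh
washing machine: 453.6 W × 6.8 h × 30 d = 92,534 Wh = 92.53 kWh
laptop: 34 W × 4.2 h × 30 d = 4,284 Wh = 4.284 kWh
aquarium pump: 24 W × 1.1 h × 30 d = 792 Wh = 0.792 kWh
Total energy = 6.708 + 13.98 + 92.53 + 4.284 + 0.792 = 118.3 kWh
Cost = 118.3 kWh × €0.345 = €40.81

€40.81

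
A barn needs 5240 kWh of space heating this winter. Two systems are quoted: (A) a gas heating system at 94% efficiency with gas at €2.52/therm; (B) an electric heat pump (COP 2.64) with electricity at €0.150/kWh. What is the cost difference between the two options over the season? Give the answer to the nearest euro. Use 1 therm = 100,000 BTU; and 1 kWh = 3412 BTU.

Heat load = 5240 kWh × 3412 = 17,878,880 BTU
Gas: input = 17,878,880 / 0.94 = 19,020,085 BTU = 190.2 therm → 190.2 × €2.52 = €479.31
Heat pump: 17,878,880 BTU / 3412 = 5,240 kWh heat; / 2.64 = 1,985 kWh in → × €0.150 = €297.73
Difference = |€479.31 − €297.73| = €181.58 ≈ €182

€182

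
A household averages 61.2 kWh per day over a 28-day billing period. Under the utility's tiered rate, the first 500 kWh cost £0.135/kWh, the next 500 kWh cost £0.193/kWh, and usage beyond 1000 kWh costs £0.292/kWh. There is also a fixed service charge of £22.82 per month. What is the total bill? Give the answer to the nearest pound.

£395

Usage = 61.2 kWh/day × 28 days = 1713.6 kWh
First 500 kWh × £0.135 = £67.50
Next 500 kWh × £0.193 = £96.50
Remaining 713.6 kWh × £0.292 = £208.37
Energy charge = £372.37; + service £22.82 = £395.19 ≈ £395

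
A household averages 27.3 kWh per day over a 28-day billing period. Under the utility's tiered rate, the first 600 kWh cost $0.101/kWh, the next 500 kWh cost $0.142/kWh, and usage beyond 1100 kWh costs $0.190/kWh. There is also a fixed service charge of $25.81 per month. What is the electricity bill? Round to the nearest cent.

Usage = 27.3 kWh/day × 28 days = 764.4 kWh
First 600 kWh × $0.101 = $60.60
Next 164.4 kWh × $0.142 = $23.34
Remaining tier: 0 kWh (not reached)
Energy charge = $83.94; + service $25.81 = $109.75

$109.75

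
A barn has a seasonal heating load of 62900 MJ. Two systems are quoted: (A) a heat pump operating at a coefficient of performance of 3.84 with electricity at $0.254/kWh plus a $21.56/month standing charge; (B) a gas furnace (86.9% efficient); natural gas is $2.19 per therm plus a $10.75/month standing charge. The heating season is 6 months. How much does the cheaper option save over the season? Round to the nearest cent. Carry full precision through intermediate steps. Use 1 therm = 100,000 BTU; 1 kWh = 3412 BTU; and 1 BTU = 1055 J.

Heat load = 62900 MJ = 62,900,000,000 J / 1055 = 59,620,853 BTU
Gas: input = 59,620,853 / 0.869 = 68,608,577 BTU = 686.1 therm → 686.1 × $2.19 = $1,502.53; + 6 × $10.75 standing = $1,567.03
Heat pump: 59,620,853 BTU / 3412 = 17,470 kWh heat; / 3.84 = 4,550 kWh in → × $0.254 = $1,155.82; + 6 × $21.56 standing = $1,285.18
Difference = |$1,567.03 − $1,285.18| = $281.84

$281.84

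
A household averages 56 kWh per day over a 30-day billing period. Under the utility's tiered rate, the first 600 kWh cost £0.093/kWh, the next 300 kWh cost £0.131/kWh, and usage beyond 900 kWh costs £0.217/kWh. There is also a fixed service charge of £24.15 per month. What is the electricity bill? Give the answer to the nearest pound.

Usage = 56 kWh/day × 30 days = 1680 kWh
First 600 kWh × £0.093 = £55.80
Next 300 kWh × £0.131 = £39.30
Remaining 780 kWh × £0.217 = £169.26
Energy charge = £264.36; + service £24.15 = £288.51 ≈ £289

£289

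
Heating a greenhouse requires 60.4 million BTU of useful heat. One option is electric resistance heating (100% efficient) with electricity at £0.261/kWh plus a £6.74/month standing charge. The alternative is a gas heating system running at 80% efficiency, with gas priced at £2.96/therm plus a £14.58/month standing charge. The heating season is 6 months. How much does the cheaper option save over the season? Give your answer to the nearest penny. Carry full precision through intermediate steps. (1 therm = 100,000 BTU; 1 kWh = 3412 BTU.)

£2338.44

Heat load = 60.4 × 10⁶ BTU = 60,400,000 BTU
Gas: input = 60,400,000 / 0.800 = 75,500,000 BTU = 755 therm → 755 × £2.96 = £2,234.80; + 6 × £14.58 standing = £2,322.28
Electric: 60,400,000 BTU / 3412 = 17,700 kWh → × £0.261 = £4,620.28; + 6 × £6.74 standing = £4,660.72
Difference = |£2,322.28 − £4,660.72| = £2,338.44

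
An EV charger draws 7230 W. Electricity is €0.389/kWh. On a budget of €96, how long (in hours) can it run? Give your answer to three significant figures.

Energy budget = €96 / €0.389 per kWh = 246.8 kWh = 246,787 Wh
Runtime = 246,787 Wh / 7230 W = 34.13 h

34.1 h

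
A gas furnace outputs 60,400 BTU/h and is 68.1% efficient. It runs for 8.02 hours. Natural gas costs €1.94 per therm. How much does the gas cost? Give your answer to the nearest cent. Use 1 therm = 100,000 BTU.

Heat delivered = 60,400 BTU/h × 8.02 h = 484,408 BTU
Gas input = 484,408 / 0.681 = 711,319 BTU
= 711,319 / 100,000 = 7.113 therm
Cost = 7.113 × €1.94/therm = €13.80

€13.80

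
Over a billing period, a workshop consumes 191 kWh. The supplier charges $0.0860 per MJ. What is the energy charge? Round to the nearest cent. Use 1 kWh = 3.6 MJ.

191 kWh × (3.6 MJ/kWh) = 687.6 MJ
Cost = 687.6 MJ × $0.0860/MJ = $59.13

$59.13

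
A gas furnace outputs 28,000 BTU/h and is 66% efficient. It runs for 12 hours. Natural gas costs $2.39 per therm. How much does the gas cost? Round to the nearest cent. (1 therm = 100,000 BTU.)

$12.17

Heat delivered = 28,000 BTU/h × 12 h = 336,000 BTU
Gas input = 336,000 / 0.66 = 509,091 BTU
= 509,091 / 100,000 = 5.091 therm
Cost = 5.091 × $2.39/therm = $12.17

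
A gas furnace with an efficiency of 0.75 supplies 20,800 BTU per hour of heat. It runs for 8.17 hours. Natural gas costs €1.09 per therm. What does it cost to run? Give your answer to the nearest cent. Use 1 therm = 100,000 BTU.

€2.47

Heat delivered = 20,800 BTU/h × 8.17 h = 169,936 BTU
Gas input = 169,936 / 0.75 = 226,581 BTU
= 226,581 / 100,000 = 2.266 therm
Cost = 2.266 × €1.09/therm = €2.47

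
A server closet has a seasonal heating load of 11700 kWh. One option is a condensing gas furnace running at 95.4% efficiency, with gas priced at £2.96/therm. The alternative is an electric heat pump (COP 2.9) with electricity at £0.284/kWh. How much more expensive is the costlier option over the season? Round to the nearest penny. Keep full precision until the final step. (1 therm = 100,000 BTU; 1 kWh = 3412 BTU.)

£92.83

Heat load = 11700 kWh × 3412 = 39,920,400 BTU
Gas: input = 39,920,400 / 0.954 = 41,845,283 BTU = 418.5 therm → 418.5 × £2.96 = £1,238.62
Heat pump: 39,920,400 BTU / 3412 = 11,700 kWh heat; / 2.9 = 4,034 kWh in → × £0.284 = £1,145.79
Difference = |£1,238.62 − £1,145.79| = £92.83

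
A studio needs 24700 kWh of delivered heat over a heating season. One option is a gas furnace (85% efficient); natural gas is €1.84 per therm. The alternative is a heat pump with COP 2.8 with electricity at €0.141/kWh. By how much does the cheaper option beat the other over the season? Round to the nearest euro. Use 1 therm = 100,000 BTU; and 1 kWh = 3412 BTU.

Heat load = 24700 kWh × 3412 = 84,276,400 BTU
Gas: input = 84,276,400 / 0.85 = 99,148,706 BTU = 991.5 therm → 991.5 × €1.84 = €1,824.34
Heat pump: 84,276,400 BTU / 3412 = 24,700 kWh heat; / 2.8 = 8,821 kWh in → × €0.141 = €1,243.82
Difference = |€1,824.34 − €1,243.82| = €580.51 ≈ €581

€581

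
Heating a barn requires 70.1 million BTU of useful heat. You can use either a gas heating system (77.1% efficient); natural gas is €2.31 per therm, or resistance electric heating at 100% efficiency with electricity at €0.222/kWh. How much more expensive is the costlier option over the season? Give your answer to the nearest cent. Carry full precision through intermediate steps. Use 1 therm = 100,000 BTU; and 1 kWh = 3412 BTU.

Heat load = 70.1 × 10⁶ BTU = 70,100,000 BTU
Gas: input = 70,100,000 / 0.771 = 90,920,882 BTU = 909.2 therm → 909.2 × €2.31 = €2,100.27
Electric: 70,100,000 BTU / 3412 = 20,550 kWh → × €0.222 = €4,561.02
Difference = |€2,100.27 − €4,561.02| = €2,460.75

€2460.75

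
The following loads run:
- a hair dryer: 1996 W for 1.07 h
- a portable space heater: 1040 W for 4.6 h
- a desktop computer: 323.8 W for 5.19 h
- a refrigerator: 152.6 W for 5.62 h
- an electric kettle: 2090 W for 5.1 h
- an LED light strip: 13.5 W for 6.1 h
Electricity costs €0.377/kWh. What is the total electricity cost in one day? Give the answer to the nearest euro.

hair dryer: 1996 W × 1.07 h = 2,136 Wh = 2.136 kWh
portable space heater: 1040 W × 4.6 h = 4,784 Wh = 4.784 kWh
desktop computer: 323.8 W × 5.19 h = 1,681 Wh = 1.681 kWh
refrigerator: 152.6 W × 5.62 h = 858 Wh = 0.8576 kWh
electric kettle: 2090 W × 5.1 h = 10,659 Wh = 10.66 kWh
LED light strip: 13.5 W × 6.1 h = 82 Wh = 0.08235 kWh
Total energy = 2.136 + 4.784 + 1.681 + 0.8576 + 10.66 + 0.08235 = 20.2 kWh
Cost = 20.2 kWh × €0.377 = €7.62 ≈ €8

€8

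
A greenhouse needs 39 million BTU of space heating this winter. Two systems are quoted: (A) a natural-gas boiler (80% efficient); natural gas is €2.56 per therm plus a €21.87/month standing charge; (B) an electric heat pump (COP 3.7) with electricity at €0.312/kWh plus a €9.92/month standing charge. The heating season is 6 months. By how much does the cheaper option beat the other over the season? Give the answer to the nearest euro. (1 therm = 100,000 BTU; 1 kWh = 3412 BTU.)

€356

Heat load = 39 × 10⁶ BTU = 39,000,000 BTU
Gas: input = 39,000,000 / 0.80 = 48,750,000 BTU = 487.5 therm → 487.5 × €2.56 = €1,248.00; + 6 × €21.87 standing = €1,379.22
Heat pump: 39,000,000 BTU / 3412 = 11,430 kWh heat; / 3.7 = 3,089 kWh in → × €0.312 = €963.85; + 6 × €9.92 standing = €1,023.37
Difference = |€1,379.22 − €1,023.37| = €355.85 ≈ €356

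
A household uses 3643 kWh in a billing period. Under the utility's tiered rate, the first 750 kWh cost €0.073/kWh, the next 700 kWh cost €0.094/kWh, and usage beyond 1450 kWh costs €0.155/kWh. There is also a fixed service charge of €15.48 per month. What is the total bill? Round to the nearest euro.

€476

First 750 kWh × €0.073 = €54.75
Next 700 kWh × €0.094 = €65.80
Remaining 2193 kWh × €0.155 = €339.92
Energy charge = €460.47; + service €15.48 = €475.95 ≈ €476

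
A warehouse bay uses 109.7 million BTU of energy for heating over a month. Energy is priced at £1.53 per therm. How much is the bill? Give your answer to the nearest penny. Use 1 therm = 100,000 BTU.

109.7 million BTU × (10 therm/million BTU) = 1,097 therm
Cost = 1,097 therm × £1.53/therm = £1,678.41

£1678.41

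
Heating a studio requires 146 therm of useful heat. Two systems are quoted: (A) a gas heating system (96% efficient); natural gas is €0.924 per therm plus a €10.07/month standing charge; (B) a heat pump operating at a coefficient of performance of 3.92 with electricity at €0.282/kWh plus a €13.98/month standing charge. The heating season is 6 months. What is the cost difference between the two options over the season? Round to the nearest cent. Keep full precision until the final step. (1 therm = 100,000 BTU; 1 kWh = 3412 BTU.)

Heat load = 146 therm × 100,000 = 14,600,000 BTU
Gas: input = 14,600,000 / 0.96 = 15,208,333 BTU = 152.1 therm → 152.1 × €0.924 = €140.53; + 6 × €10.07 standing = €200.94
Heat pump: 14,600,000 BTU / 3412 = 4,279 kWh heat; / 3.92 = 1,092 kWh in → × €0.282 = €307.83; + 6 × €13.98 standing = €391.71
Difference = |€200.94 − €391.71| = €190.76

€190.76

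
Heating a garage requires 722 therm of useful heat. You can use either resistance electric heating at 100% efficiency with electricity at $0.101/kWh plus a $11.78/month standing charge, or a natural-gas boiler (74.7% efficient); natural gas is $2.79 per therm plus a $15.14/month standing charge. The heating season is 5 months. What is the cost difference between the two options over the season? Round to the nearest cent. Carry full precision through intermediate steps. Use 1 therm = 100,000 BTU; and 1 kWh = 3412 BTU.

$576.20

Heat load = 722 therm × 100,000 = 72,200,000 BTU
Gas: input = 72,200,000 / 0.747 = 96,653,280 BTU = 966.5 therm → 966.5 × $2.79 = $2,696.63; + 5 × $15.14 standing = $2,772.33
Electric: 72,200,000 BTU / 3412 = 21,160 kWh → × $0.101 = $2,137.22; + 5 × $11.78 standing = $2,196.12
Difference = |$2,772.33 − $2,196.12| = $576.20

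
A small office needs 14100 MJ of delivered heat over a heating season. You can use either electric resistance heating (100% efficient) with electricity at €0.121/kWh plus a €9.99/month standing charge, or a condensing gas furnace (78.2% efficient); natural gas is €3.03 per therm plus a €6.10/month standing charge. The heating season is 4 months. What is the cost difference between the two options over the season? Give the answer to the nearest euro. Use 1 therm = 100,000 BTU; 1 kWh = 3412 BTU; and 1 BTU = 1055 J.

€28

Heat load = 14100 MJ = 14,100,000,000 J / 1055 = 13,364,929 BTU
Gas: input = 13,364,929 / 0.782 = 17,090,702 BTU = 170.9 therm → 170.9 × €3.03 = €517.85; + 4 × €6.10 standing = €542.25
Electric: 13,364,929 BTU / 3412 = 3,917 kWh → × €0.121 = €473.96; + 4 × €9.99 standing = €513.92
Difference = |€542.25 − €513.92| = €28.33 ≈ €28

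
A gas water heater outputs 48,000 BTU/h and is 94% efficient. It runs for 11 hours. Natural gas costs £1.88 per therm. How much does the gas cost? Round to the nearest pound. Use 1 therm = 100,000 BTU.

Heat delivered = 48,000 BTU/h × 11 h = 528,000 BTU
Gas input = 528,000 / 0.94 = 561,702 BTU
= 561,702 / 100,000 = 5.617 therm
Cost = 5.617 × £1.88/therm = £10.56 ≈ £11

£11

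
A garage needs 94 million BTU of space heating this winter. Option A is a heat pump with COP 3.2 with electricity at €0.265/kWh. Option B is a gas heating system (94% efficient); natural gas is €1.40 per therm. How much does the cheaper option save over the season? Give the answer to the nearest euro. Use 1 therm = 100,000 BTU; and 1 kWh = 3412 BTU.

Heat load = 94 × 10⁶ BTU = 94,000,000 BTU
Gas: input = 94,000,000 / 0.94 = 100,000,000 BTU = 1,000 therm → 1,000 × €1.40 = €1,400.00
Heat pump: 94,000,000 BTU / 3412 = 27,550 kWh heat; / 3.2 = 8,609 kWh in → × €0.265 = €2,281.47
Difference = |€1,400.00 − €2,281.47| = €881.47 ≈ €881

€881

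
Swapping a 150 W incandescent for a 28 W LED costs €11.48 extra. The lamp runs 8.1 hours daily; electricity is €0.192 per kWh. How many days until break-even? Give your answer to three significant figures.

60.5 days

Power saved = 150 − 28 = 122 W
Daily energy saved = 122 W × 8.1 h = 988.2 Wh = 0.9882 kWh
Daily savings = 0.9882 × €0.192 = €0.1897
Payback = €11.48 / €0.1897 per day = 60.51 days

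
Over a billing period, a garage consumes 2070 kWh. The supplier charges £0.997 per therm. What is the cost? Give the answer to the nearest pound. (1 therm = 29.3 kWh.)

2070 kWh × (0.03413 therm/kWh) = 70.65 therm
Cost = 70.65 therm × £0.997/therm = £70.44 ≈ £70

£70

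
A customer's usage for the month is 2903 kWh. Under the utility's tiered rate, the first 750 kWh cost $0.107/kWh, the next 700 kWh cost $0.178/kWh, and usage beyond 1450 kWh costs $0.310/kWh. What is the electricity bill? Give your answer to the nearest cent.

First 750 kWh × $0.107 = $80.25
Next 700 kWh × $0.178 = $124.60
Remaining 1453 kWh × $0.310 = $450.43
Total = $655.28

$655.28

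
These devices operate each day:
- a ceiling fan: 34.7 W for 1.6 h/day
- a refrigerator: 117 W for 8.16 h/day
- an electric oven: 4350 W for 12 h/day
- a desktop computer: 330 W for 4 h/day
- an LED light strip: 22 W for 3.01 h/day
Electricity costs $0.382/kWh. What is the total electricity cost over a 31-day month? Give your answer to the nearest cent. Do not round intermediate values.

$646.53

ceiling fan: 34.7 W × 1.6 h × 31 d = 1,721 Wh = 1.721 kWh
refrigerator: 117 W × 8.16 h × 31 d = 29,596 Wh = 29.6 kWh
electric oven: 4350 W × 12 h × 31 d = 1,618,200 Wh = 1,618 kWh
desktop computer: 330 W × 4 h × 31 d = 40,920 Wh = 40.92 kWh
LED light strip: 22 W × 3.01 h × 31 d = 2,053 Wh = 2.053 kWh
Total energy = 1.721 + 29.6 + 1,618 + 40.92 + 2.053 = 1,692 kWh
Cost = 1,692 kWh × $0.382 = $646.53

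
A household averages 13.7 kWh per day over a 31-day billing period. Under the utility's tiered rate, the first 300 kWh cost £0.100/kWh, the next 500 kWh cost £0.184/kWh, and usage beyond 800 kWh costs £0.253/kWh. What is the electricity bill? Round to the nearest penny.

£52.94

Usage = 13.7 kWh/day × 31 days = 424.7 kWh
First 300 kWh × £0.100 = £30.00
Next 124.7 kWh × £0.184 = £22.94
Remaining tier: 0 kWh (not reached)
Total = £52.94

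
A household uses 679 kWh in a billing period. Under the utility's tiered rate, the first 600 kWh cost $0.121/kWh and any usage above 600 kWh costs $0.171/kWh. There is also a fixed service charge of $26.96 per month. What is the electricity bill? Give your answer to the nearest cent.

$113.07

First 600 kWh × $0.121 = $72.60
Remaining 79 kWh × $0.171 = $13.51
Energy charge = $86.11; + service $26.96 = $113.07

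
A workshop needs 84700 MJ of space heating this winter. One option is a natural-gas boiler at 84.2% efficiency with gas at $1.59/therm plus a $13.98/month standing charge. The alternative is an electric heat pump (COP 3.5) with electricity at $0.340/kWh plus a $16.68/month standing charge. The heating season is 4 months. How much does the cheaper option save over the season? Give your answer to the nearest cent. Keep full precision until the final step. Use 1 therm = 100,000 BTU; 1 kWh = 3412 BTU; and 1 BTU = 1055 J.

Heat load = 84700 MJ = 84,700,000,000 J / 1055 = 80,284,360 BTU
Gas: input = 80,284,360 / 0.842 = 95,349,596 BTU = 953.5 therm → 953.5 × $1.59 = $1,516.06; + 4 × $13.98 standing = $1,571.98
Heat pump: 80,284,360 BTU / 3412 = 23,530 kWh heat; / 3.5 = 6,723 kWh in → × $0.340 = $2,285.77; + 4 × $16.68 standing = $2,352.49
Difference = |$1,571.98 − $2,352.49| = $780.51

$780.51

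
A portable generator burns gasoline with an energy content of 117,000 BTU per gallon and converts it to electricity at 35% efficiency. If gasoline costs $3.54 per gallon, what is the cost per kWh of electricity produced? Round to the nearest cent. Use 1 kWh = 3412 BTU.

Electrical output per gallon = 117,000 BTU × 0.35 / 3412 BTU/kWh = 12 kWh
Cost per kWh = $3.54 / 12 kWh = $0.295

$0.29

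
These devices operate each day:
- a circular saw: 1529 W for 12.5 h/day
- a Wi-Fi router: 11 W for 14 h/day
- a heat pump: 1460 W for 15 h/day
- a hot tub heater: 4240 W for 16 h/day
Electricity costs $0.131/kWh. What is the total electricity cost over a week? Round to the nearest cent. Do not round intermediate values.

$99.96

circular saw: 1529 W × 12.5 h × 7 d = 133,788 Wh = 133.8 kWh
Wi-Fi router: 11 W × 14 h × 7 d = 1,078 Wh = 1.078 kWh
heat pump: 1460 W × 15 h × 7 d = 153,300 Wh = 153.3 kWh
hot tub heater: 4240 W × 16 h × 7 d = 474,880 Wh = 474.9 kWh
Total energy = 133.8 + 1.078 + 153.3 + 474.9 = 763 kWh
Cost = 763 kWh × $0.131 = $99.96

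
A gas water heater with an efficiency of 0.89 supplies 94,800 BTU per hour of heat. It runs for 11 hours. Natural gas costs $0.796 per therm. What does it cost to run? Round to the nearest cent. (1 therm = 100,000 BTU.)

Heat delivered = 94,800 BTU/h × 11 h = 1,042,800 BTU
Gas input = 1,042,800 / 0.89 = 1,171,685 BTU
= 1,171,685 / 100,000 = 11.72 therm
Cost = 11.72 × $0.796/therm = $9.33

$9.33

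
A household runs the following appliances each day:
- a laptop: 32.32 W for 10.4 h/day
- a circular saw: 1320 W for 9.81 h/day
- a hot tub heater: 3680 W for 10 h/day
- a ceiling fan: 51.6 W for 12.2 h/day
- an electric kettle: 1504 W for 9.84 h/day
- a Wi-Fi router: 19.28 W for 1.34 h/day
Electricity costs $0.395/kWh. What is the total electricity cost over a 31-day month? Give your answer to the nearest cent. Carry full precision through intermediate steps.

laptop: 32.32 W × 10.4 h × 31 d = 10,420 Wh = 10.42 kWh
circular saw: 1320 W × 9.81 h × 31 d = 401,425 Wh = 401.4 kWh
hot tub heater: 3680 W × 10 h × 31 d = 1,140,800 Wh = 1,141 kWh
ceiling fan: 51.6 W × 12.2 h × 31 d = 19,515 Wh = 19.52 kWh
electric kettle: 1504 W × 9.84 h × 31 d = 458,780 Wh = 458.8 kWh
Wi-Fi router: 19.28 W × 1.34 h × 31 d = 801 Wh = 0.8009 kWh
Total energy = 10.42 + 401.4 + 1,141 + 19.52 + 458.8 + 0.8009 = 2,032 kWh
Cost = 2,032 kWh × $0.395 = $802.54

$802.54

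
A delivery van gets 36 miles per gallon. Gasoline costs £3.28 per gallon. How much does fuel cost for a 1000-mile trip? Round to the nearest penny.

£91.11

Fuel = 1000 mi / 36 mpg = 27.78 gal
Cost = 27.78 gal × £3.28/gal = £91.11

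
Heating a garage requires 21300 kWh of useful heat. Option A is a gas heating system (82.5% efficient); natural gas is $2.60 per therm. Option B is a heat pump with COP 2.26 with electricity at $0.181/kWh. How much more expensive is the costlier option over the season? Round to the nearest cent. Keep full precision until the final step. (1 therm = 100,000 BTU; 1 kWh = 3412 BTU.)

Heat load = 21300 kWh × 3412 = 72,675,600 BTU
Gas: input = 72,675,600 / 0.825 = 88,091,636 BTU = 880.9 therm → 880.9 × $2.60 = $2,290.38
Heat pump: 72,675,600 BTU / 3412 = 21,300 kWh heat; / 2.26 = 9,425 kWh in → × $0.181 = $1,705.88
Difference = |$2,290.38 − $1,705.88| = $584.50

$584.50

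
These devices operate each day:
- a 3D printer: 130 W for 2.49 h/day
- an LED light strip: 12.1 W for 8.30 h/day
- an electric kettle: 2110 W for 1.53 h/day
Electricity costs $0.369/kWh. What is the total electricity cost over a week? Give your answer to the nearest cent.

$9.43

3D printer: 130 W × 2.49 h × 7 d = 2,266 Wh = 2.266 kWh
LED light strip: 12.1 W × 8.30 h × 7 d = 703 Wh = 0.703 kWh
electric kettle: 2110 W × 1.53 h × 7 d = 22,598 Wh = 22.6 kWh
Total energy = 2.266 + 0.703 + 22.6 = 25.57 kWh
Cost = 25.57 kWh × $0.369 = $9.43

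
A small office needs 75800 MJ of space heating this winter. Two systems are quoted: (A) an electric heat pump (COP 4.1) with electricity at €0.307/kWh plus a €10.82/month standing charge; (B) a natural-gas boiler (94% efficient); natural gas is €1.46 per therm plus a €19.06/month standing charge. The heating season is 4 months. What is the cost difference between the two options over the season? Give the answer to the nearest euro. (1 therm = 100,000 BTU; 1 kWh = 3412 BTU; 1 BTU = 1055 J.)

€428

Heat load = 75800 MJ = 75,800,000,000 J / 1055 = 71,848,341 BTU
Gas: input = 71,848,341 / 0.94 = 76,434,406 BTU = 764.3 therm → 764.3 × €1.46 = €1,115.94; + 4 × €19.06 standing = €1,192.18
Heat pump: 71,848,341 BTU / 3412 = 21,060 kWh heat; / 4.1 = 5,136 kWh in → × €0.307 = €1,576.75; + 4 × €10.82 standing = €1,620.03
Difference = |€1,192.18 − €1,620.03| = €427.85 ≈ €428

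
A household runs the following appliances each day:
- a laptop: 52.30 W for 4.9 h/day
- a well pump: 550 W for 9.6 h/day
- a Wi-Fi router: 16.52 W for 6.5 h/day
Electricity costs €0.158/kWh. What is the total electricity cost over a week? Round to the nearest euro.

laptop: 52.30 W × 4.9 h × 7 d = 1,794 Wh = 1.794 kWh
well pump: 550 W × 9.6 h × 7 d = 36,960 Wh = 36.96 kWh
Wi-Fi router: 16.52 W × 6.5 h × 7 d = 752 Wh = 0.7517 kWh
Total energy = 1.794 + 36.96 + 0.7517 = 39.51 kWh
Cost = 39.51 kWh × €0.158 = €6.24 ≈ €6

€6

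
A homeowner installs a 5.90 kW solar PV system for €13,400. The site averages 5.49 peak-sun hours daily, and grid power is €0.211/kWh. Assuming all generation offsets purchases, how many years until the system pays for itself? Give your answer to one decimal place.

5.4 years

Daily generation = 5.90 kW × 5.49 h = 32.39 kWh
Annual generation = 32.39 × 365 = 11823 kWh
Annual savings = 11823 × €0.211 = €2,494.59
Payback = €13,400 / €2,494.59 = 5.37 years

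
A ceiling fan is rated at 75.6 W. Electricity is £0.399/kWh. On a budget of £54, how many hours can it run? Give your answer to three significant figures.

Energy budget = £54 / £0.399 per kWh = 135.3 kWh = 135,338 Wh
Runtime = 135,338 Wh / 75.6 W = 1,790 h

1790 h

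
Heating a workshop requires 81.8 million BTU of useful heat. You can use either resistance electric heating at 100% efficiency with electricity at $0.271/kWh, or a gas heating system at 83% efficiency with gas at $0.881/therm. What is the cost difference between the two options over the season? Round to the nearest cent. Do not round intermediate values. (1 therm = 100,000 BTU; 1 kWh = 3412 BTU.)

$5628.75

Heat load = 81.8 × 10⁶ BTU = 81,800,000 BTU
Gas: input = 81,800,000 / 0.83 = 98,554,217 BTU = 985.5 therm → 985.5 × $0.881 = $868.26
Electric: 81,800,000 BTU / 3412 = 23,970 kWh → × $0.271 = $6,497.01
Difference = |$868.26 − $6,497.01| = $5,628.75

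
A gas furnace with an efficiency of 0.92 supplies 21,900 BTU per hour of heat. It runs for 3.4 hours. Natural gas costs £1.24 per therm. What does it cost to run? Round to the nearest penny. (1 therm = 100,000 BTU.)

£1.00

Heat delivered = 21,900 BTU/h × 3.4 h = 74,460 BTU
Gas input = 74,460 / 0.92 = 80,935 BTU
= 80,935 / 100,000 = 0.8093 therm
Cost = 0.8093 × £1.24/therm = £1.00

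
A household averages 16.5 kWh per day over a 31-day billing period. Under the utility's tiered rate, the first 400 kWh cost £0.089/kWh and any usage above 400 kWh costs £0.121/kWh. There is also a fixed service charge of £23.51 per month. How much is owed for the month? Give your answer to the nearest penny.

Usage = 16.5 kWh/day × 31 days = 511.5 kWh
First 400 kWh × £0.089 = £35.60
Remaining 111.5 kWh × £0.121 = £13.49
Energy charge = £49.09; + service £23.51 = £72.60

£72.60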